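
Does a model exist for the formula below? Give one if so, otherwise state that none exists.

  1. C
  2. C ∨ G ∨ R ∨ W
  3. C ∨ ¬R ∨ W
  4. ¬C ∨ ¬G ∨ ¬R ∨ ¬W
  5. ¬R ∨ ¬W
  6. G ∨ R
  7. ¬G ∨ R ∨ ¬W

C = True; G = True; W = False; R = True

Unit clause (C) forces C = True.
Set G = True.
Try W = True:
  (¬C ∨ ¬G ∨ ¬R ∨ ¬W) forces R = False.
  clause (¬G ∨ R ∨ ¬W) is falsified — backtrack.
So W = False.
Set R = True.
Check each clause:
  (C): C holds.
  (C ∨ G ∨ R ∨ W): C holds.
  (C ∨ ¬R ∨ W): C holds.
  (¬C ∨ ¬G ∨ ¬R ∨ ¬W): ¬W holds.
  (¬R ∨ ¬W): ¬W holds.
  (G ∨ R): G holds.
  (¬G ∨ R ∨ ¬W): R holds.
All clauses satisfied.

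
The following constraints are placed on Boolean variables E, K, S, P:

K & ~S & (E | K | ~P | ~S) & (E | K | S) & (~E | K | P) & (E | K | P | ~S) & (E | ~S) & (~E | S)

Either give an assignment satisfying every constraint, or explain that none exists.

E = False, K = True, S = False, P = True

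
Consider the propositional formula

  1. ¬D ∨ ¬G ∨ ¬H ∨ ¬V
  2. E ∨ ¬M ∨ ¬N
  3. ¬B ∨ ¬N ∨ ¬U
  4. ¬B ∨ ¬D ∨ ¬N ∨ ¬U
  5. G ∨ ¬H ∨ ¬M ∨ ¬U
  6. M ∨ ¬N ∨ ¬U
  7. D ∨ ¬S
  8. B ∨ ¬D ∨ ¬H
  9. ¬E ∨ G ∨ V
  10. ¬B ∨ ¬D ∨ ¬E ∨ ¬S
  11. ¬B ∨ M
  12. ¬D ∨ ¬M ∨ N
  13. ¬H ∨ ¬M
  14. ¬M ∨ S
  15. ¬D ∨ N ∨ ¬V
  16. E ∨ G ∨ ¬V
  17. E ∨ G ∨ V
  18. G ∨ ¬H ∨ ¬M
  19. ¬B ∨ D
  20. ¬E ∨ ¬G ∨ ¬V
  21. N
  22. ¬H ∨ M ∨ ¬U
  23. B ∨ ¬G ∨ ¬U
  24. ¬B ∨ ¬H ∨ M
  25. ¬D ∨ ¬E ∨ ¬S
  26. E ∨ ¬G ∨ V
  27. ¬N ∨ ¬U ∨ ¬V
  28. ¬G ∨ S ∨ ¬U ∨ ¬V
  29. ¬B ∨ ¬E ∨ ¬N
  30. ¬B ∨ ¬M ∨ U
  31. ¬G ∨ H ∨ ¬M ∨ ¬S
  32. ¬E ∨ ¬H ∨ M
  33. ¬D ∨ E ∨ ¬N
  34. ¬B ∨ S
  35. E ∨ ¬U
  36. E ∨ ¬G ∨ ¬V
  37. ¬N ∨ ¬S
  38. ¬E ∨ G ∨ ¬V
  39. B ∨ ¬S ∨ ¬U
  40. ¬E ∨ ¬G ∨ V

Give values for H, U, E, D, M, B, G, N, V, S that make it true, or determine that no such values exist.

The formula is unsatisfiable.

Case G = True:
  (N) forces N = True.
  (¬N ∨ ¬S) forces S = False.
  (¬M ∨ S) forces M = False.
  (M ∨ ¬N ∨ ¬U) forces U = False.
  (¬B ∨ M) forces B = False.
  If E = True:
    (¬E ∨ ¬G ∨ ¬V) forces V = False.
    clause (¬E ∨ ¬G ∨ V) is falsified.
  If E = False:
    (E ∨ ¬G ∨ V) forces V = True.
    clause (E ∨ ¬G ∨ ¬V) is falsified.
  Every sub-case reaches a contradiction.
Case G = False:
  (N) forces N = True.
  (¬N ∨ ¬S) forces S = False.
  (¬M ∨ S) forces M = False.
  (M ∨ ¬N ∨ ¬U) forces U = False.
  (¬B ∨ M) forces B = False.
  If E = True:
    (¬E ∨ G ∨ V) forces V = True.
    clause (¬E ∨ G ∨ ¬V) is falsified.
  If E = False:
    (E ∨ G ∨ ¬V) forces V = False.
    clause (E ∨ G ∨ V) is falsified.
  Every sub-case reaches a contradiction.
Both cases fail, so the formula is unsatisfiable.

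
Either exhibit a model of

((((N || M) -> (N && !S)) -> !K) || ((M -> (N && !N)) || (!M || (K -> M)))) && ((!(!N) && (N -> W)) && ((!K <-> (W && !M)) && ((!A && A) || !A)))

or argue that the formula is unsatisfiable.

W=T, A=F, S=F, K=F, N=T, M=F

  (((N || M) -> (N && !S)) -> !K) || ((M -> (N && !N)) || (!M || (K -> M))) = True
    ((N || M) -> (N && !S)) -> !K = True
      (N || M) -> (N && !S) = True
        N || M = True
        N && !S = True
          !S = True
      !K = True
    (M -> (N && !N)) || (!M || (K -> M)) = True
      M -> (N && !N) = True
        N && !N = False
          !N = False
      !M || (K -> M) = True
        !M = True
        K -> M = True
  (!(!N) && (N -> W)) && ((!K <-> (W && !M)) && ((!A && A) || !A)) = True
    !(!N) && (N -> W) = True
      !(!N) = True
        !N = False
      N -> W = True
    (!K <-> (W && !M)) && ((!A && A) || !A) = True
      !K <-> (W && !M) = True
        !K = True
        W && !M = True
          !M = True
      (!A && A) || !A = True
        !A && A = False
          !A = True
        !A = True
Both conjuncts True, so the formula holds.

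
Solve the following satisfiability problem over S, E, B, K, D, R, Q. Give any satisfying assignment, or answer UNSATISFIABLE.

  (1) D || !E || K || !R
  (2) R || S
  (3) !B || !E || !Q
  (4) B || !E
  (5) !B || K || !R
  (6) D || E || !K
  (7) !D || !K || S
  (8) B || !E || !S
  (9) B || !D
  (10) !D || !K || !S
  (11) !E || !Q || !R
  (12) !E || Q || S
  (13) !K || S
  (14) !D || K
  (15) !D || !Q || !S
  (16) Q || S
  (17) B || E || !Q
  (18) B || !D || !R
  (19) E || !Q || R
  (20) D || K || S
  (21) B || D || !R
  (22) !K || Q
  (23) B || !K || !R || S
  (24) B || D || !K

S = True, E = False, B = True, K = False, D = False, R = False, Q = False

Set S = True.
Set E = False.
Set B = True.
Set K = False.
  then (!B || K || !R) forces R = False.
  then (!D || K) forces D = False.
  then (E || !Q || R) forces Q = False.
All clauses satisfied.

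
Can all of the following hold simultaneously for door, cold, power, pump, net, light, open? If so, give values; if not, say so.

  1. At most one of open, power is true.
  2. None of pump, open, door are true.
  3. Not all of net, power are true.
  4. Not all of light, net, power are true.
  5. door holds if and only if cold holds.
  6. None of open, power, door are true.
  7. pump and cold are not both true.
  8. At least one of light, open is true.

door = False; cold = False; power = False; pump = False; net = False; light = True; open = False

  (1) {open, power}: 0 true — at most one ✓
  (2) {pump, open, door}: 0 true — none ✓
  (3) {net, power}: 0/2 true — not all ✓
  (4) {light, net, power}: 1/3 true — not all ✓
  (5) door=F, cold=F — same ✓
  (6) {open, power, door}: 0 true — none ✓
  (7) pump=F, cold=F — not both ✓
  (8) {light, open}: 1 true — at least one ✓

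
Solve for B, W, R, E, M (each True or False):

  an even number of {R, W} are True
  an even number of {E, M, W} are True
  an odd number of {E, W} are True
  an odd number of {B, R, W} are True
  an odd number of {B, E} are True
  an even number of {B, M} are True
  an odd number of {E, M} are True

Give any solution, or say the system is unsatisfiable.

B = True, W = True, R = True, E = False, M = True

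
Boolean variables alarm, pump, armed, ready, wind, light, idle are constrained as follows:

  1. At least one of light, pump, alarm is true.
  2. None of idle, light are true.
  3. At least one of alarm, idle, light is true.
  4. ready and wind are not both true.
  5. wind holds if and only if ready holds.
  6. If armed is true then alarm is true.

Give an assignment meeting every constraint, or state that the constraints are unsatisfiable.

alarm = True; pump = True; armed = True; ready = False; wind = False; light = False; idle = False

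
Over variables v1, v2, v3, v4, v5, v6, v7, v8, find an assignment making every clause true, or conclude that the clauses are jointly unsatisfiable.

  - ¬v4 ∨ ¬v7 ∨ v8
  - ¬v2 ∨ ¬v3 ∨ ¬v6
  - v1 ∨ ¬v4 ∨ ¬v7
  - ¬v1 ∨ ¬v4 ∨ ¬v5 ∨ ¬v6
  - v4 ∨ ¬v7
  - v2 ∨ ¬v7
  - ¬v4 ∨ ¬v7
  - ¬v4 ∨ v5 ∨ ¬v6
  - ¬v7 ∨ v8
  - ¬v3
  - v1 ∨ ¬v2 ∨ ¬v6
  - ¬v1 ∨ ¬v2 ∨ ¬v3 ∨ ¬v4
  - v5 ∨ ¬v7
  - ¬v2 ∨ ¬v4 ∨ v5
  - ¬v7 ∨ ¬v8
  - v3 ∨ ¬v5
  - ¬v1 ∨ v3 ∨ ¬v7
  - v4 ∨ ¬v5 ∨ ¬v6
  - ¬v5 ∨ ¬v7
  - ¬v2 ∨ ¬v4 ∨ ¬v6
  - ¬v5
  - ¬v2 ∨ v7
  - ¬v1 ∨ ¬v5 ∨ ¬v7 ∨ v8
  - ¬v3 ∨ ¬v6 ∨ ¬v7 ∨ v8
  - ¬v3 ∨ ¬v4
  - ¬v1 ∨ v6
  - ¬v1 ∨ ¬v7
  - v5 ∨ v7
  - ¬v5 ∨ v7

Case v3 = True:
  Clause (¬v3) is falsified — contradiction.
Case v3 = False:
  (v3 ∨ ¬v5) forces v5 = False.
  (v5 ∨ ¬v7) forces v7 = False.
  Clause (v5 ∨ v7) is falsified — contradiction.
Both cases fail, so the formula is unsatisfiable.

Unsatisfiable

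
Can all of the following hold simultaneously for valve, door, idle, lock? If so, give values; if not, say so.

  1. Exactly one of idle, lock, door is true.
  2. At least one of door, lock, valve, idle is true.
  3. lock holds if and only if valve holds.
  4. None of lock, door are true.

valve = False; door = False; idle = True; lock = False

  (1) {idle, lock, door}: 1 true — exactly one ✓
  (2) {door, lock, valve, idle}: 1 true — at least one ✓
  (3) lock=F, valve=F — same ✓
  (4) {lock, door}: 0 true — none ✓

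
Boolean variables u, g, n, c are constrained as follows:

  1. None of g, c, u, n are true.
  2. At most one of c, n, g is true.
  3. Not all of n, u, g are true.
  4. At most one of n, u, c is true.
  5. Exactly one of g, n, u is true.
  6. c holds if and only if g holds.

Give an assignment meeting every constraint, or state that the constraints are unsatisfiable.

Case u = True:
  Constraint (1) is violated (u=T) — contradiction.
Case u = False:
  (1) forces g = False.
  (1) forces c = False.
  (1) forces n = False.
  Constraint (5) is violated (g=F, n=F, u=F) — contradiction.
Both cases fail — unsatisfiable.

Unsatisfiable — no assignment works.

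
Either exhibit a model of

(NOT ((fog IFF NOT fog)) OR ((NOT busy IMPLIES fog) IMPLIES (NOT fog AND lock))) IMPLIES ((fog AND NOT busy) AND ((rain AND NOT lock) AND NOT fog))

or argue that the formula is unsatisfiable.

No satisfying assignment exists.

Case fog = True: the formula becomes (True OR False) IMPLIES (NOT busy AND False) = False.
Case fog = False: the formula becomes (True OR (busy IMPLIES lock)) IMPLIES (False AND (rain AND NOT lock)) = False.
Both cases fail — unsatisfiable.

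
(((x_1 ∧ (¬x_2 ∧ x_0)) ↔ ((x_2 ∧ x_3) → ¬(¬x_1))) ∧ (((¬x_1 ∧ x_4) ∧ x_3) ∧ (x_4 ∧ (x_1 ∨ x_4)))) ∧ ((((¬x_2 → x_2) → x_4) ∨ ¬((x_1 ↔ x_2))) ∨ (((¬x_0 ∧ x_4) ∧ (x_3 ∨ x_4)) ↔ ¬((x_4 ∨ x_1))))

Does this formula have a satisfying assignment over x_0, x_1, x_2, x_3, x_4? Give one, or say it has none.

x_0 = False, x_1 = False, x_2 = True, x_3 = True, x_4 = True

  ((x_1 ∧ (¬x_2 ∧ x_0)) ↔ ((x_2 ∧ x_3) → ¬(¬x_1))) ∧ (((¬x_1 ∧ x_4) ∧ x_3) ∧ (x_4 ∧ (x_1 ∨ x_4))) = True
    (x_1 ∧ (¬x_2 ∧ x_0)) ↔ ((x_2 ∧ x_3) → ¬(¬x_1)) = True
      x_1 ∧ (¬x_2 ∧ x_0) = False
        ¬x_2 ∧ x_0 = False
          ¬x_2 = False
      (x_2 ∧ x_3) → ¬(¬x_1) = False
        x_2 ∧ x_3 = True
        ¬(¬x_1) = False
          ¬x_1 = True
    ((¬x_1 ∧ x_4) ∧ x_3) ∧ (x_4 ∧ (x_1 ∨ x_4)) = True
      (¬x_1 ∧ x_4) ∧ x_3 = True
        ¬x_1 ∧ x_4 = True
          ¬x_1 = True
      x_4 ∧ (x_1 ∨ x_4) = True
        x_1 ∨ x_4 = True
  (((¬x_2 → x_2) → x_4) ∨ ¬((x_1 ↔ x_2))) ∨ (((¬x_0 ∧ x_4) ∧ (x_3 ∨ x_4)) ↔ ¬((x_4 ∨ x_1))) = True
    ((¬x_2 → x_2) → x_4) ∨ ¬((x_1 ↔ x_2)) = True
      (¬x_2 → x_2) → x_4 = True
        ¬x_2 → x_2 = True
          ¬x_2 = False
      ¬((x_1 ↔ x_2)) = True
        x_1 ↔ x_2 = False
    ((¬x_0 ∧ x_4) ∧ (x_3 ∨ x_4)) ↔ ¬((x_4 ∨ x_1)) = False
      (¬x_0 ∧ x_4) ∧ (x_3 ∨ x_4) = True
        ¬x_0 ∧ x_4 = True
          ¬x_0 = True
        x_3 ∨ x_4 = True
      ¬((x_4 ∨ x_1)) = False
        x_4 ∨ x_1 = True
Both conjuncts True, so the formula holds.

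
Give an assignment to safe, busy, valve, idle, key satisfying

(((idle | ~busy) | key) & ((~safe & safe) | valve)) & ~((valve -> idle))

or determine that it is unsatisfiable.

safe=T, busy=T, valve=T, idle=F, key=T

  ((idle | ~busy) | key) & ((~safe & safe) | valve) = True
    (idle | ~busy) | key = True
      idle | ~busy = False
        ~busy = False
    (~safe & safe) | valve = True
      ~safe & safe = False
        ~safe = False
  ~((valve -> idle)) = True
    valve -> idle = False
Both conjuncts True, so the formula holds.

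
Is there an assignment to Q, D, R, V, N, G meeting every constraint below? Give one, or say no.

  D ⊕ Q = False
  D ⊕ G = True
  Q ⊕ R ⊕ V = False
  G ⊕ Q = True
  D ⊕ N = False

Q = True, D = True, R = True, V = False, N = True, G = False

D ⊕ Q = T ⊕ T = False ✓
D ⊕ G = T ⊕ F = True ✓
Q ⊕ R ⊕ V = T ⊕ T ⊕ F = False ✓
G ⊕ Q = F ⊕ T = True ✓
D ⊕ N = T ⊕ T = False ✓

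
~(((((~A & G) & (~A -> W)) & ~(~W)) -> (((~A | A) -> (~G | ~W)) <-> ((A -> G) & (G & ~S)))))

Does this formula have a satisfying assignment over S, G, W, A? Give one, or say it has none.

S=F, G=T, W=T, A=F

  ~(((((~A & G) & (~A -> W)) & ~(~W)) -> (((~A | A) -> (~G | ~W)) <-> ((A -> G) & (G & ~S))))) = True
    (((~A & G) & (~A -> W)) & ~(~W)) -> (((~A | A) -> (~G | ~W)) <-> ((A -> G) & (G & ~S))) = False
      ((~A & G) & (~A -> W)) & ~(~W) = True
        (~A & G) & (~A -> W) = True
          ~A & G = True
            ~A = True
          ~A -> W = True
            ~A = True
        ~(~W) = True
          ~W = False
      ((~A | A) -> (~G | ~W)) <-> ((A -> G) & (G & ~S)) = False
        (~A | A) -> (~G | ~W) = False
          ~A | A = True
            ~A = True
          ~G | ~W = False
            ~G = False
            ~W = False
        (A -> G) & (G & ~S) = True
          A -> G = True
          G & ~S = True
            ~S = True
The formula evaluates to True.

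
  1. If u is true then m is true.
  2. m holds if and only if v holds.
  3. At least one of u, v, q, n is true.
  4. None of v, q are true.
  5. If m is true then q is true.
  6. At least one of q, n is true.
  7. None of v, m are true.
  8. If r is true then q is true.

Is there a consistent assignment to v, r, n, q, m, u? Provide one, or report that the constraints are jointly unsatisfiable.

v: False, r: False, n: True, q: False, m: False, u: False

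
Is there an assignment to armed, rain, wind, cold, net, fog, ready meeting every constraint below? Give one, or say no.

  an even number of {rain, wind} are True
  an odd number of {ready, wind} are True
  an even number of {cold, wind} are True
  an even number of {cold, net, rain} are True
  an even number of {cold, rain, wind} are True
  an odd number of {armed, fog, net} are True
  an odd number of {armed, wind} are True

armed = True; rain = False; wind = False; cold = False; net = False; fog = False; ready = True

{rain, wind}: 0 true → even ✓
{ready, wind}: 1 true → odd ✓
{cold, wind}: 0 true → even ✓
{cold, net, rain}: 0 true → even ✓
{cold, rain, wind}: 0 true → even ✓
{armed, fog, net}: 1 true → odd ✓
{armed, wind}: 1 true → odd ✓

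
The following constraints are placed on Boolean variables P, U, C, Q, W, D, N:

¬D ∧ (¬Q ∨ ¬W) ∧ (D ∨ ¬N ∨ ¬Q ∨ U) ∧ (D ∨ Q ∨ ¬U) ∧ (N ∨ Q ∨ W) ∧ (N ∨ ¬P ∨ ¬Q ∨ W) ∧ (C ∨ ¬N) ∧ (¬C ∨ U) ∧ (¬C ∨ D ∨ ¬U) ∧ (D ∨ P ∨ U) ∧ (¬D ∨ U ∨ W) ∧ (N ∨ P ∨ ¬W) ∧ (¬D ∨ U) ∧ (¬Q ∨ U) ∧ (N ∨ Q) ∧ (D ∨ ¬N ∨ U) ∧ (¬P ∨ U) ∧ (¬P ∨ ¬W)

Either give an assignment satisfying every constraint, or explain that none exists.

P=F, U=T, C=F, Q=T, W=F, D=F, N=F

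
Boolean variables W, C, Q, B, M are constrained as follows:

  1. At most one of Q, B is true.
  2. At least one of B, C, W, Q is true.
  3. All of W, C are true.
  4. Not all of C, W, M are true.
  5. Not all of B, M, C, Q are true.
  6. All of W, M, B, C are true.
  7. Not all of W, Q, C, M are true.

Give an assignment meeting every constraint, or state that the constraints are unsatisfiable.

Unsatisfiable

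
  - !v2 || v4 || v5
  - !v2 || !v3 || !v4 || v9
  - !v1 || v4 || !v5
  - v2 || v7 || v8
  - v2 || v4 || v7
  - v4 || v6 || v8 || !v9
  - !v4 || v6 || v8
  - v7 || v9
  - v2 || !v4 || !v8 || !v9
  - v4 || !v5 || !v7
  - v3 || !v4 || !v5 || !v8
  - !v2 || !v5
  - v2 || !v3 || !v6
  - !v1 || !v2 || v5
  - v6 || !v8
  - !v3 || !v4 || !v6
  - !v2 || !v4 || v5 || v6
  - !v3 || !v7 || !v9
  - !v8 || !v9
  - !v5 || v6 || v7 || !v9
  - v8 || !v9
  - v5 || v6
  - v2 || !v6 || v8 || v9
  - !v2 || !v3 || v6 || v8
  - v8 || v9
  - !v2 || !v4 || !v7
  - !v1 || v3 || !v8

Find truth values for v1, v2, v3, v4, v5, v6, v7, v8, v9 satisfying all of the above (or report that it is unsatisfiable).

v1 = False; v2 = False; v3 = False; v4 = False; v5 = False; v6 = True; v7 = True; v8 = True; v9 = False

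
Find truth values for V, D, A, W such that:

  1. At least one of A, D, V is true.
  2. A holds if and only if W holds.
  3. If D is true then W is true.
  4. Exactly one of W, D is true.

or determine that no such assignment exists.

V=T, D=F, A=T, W=T

  (1) {A, D, V}: 2 true — at least one ✓
  (2) A=T, W=T — same ✓
  (3) D=F ⇒ W: vacuous ✓
  (4) {W, D}: 1 true — exactly one ✓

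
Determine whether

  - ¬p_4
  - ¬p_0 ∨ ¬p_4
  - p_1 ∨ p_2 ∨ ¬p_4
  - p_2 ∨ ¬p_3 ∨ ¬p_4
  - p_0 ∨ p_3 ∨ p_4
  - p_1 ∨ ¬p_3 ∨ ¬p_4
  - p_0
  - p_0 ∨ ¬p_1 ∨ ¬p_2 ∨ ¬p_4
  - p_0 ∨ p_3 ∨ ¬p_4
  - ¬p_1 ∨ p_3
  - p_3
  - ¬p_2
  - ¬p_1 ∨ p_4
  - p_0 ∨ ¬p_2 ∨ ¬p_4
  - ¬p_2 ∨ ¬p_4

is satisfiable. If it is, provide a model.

Unit clause (¬p_4) forces p_4 = False.
Unit clause (p_0) forces p_0 = True.
Unit clause (p_3) forces p_3 = True.
Unit clause (¬p_2) forces p_2 = False.
In (¬p_1 ∨ p_4) only ¬p_1 is left, so p_1 = False.
All clauses satisfied.

p_0 = True, p_1 = False, p_2 = False, p_3 = True, p_4 = False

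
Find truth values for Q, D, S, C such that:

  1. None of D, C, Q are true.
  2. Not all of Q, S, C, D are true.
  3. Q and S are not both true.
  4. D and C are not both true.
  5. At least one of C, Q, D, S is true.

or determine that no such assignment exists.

Q = False; D = False; S = True; C = False

  (1) {D, C, Q}: 0 true — none ✓
  (2) {Q, S, C, D}: 1/4 true — not all ✓
  (3) Q=F, S=T — not both ✓
  (4) D=F, C=F — not both ✓
  (5) {C, Q, D, S}: 1 true — at least one ✓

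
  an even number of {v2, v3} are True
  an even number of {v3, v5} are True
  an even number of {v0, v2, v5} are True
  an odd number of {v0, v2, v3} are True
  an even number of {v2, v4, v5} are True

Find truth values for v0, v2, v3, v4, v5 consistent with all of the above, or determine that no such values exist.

Adding constraints 2, 3, 4 mod 2: every variable appears an even number of times on the left, so the left side is 0.
But the right sides sum to 1 (mod 2). 0 ≠ 1 — the system is inconsistent.

Unsatisfiable — no assignment works.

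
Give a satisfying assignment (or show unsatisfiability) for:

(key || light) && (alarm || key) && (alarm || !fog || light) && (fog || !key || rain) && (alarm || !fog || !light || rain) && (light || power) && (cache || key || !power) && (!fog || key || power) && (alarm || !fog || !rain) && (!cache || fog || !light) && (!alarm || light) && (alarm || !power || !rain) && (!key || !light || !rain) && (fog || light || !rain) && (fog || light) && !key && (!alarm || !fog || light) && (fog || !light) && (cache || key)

fog=T; alarm=T; cache=T; rain=F; light=T; power=T; key=F

Unit clause (!key) forces key = False.
In (cache || key) only cache is left, so cache = True.
In (key || light) only light is left, so light = True.
In (alarm || key) only alarm is left, so alarm = True.
In (!cache || fog || !light) only fog is left, so fog = True.
In (!fog || key || power) only power is left, so power = True.
Set rain = False.
All clauses satisfied.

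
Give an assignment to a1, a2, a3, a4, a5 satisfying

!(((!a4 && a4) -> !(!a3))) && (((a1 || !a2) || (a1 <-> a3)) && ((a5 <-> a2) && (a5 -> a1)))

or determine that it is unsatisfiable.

The formula is unsatisfiable.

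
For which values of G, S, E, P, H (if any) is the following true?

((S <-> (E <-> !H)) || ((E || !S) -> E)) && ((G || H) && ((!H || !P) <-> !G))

G: True, S: True, E: False, P: True, H: True

  (S <-> (E <-> !H)) || ((E || !S) -> E) = True
    S <-> (E <-> !H) = True
      E <-> !H = True
        !H = False
    (E || !S) -> E = True
      E || !S = False
        !S = False
  (G || H) && ((!H || !P) <-> !G) = True
    G || H = True
    (!H || !P) <-> !G = True
      !H || !P = False
        !H = False
        !P = False
      !G = False
Both conjuncts True, so the formula holds.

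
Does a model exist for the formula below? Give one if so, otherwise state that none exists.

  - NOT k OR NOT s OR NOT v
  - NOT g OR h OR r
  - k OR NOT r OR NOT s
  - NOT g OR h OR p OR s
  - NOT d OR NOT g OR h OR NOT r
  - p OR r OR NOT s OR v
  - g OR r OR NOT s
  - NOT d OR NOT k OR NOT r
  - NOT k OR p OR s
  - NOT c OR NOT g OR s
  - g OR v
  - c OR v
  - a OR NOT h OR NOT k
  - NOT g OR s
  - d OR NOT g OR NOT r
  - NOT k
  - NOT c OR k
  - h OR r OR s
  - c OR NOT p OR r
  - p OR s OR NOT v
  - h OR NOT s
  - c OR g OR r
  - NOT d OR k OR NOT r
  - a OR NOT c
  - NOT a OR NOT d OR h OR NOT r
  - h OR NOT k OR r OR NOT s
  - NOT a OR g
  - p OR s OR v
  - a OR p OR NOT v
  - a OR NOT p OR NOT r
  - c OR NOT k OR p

Unit clause (NOT k) forces k = False.
In (NOT c OR k) only NOT c is left, so c = False.
In (c OR v) only v is left, so v = True.
Set p = False.
  then (p OR s OR NOT v) forces s = True.
  then (h OR NOT s) forces h = True.
  then (a OR p OR NOT v) forces a = True.
  then (k OR NOT r OR NOT s) forces r = False.
  then (g OR r OR NOT s) forces g = True.
Set d = True.
All clauses satisfied.

p = False, s = True, d = True, r = False, h = True, c = False, v = True, a = True, k = False, g = True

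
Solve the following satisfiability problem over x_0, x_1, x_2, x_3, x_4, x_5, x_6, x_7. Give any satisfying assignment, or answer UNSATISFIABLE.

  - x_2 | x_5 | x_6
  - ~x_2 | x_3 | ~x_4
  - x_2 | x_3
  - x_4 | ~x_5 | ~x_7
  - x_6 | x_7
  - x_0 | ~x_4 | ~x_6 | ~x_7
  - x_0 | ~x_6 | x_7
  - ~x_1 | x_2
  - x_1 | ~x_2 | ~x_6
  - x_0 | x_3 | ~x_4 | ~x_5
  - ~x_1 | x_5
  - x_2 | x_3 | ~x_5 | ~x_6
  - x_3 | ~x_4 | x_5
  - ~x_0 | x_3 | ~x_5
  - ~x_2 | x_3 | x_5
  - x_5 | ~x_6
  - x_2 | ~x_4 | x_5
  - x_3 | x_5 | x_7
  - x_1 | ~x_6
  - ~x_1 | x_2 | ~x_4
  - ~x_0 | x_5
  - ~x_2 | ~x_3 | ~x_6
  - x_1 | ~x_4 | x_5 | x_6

x_0 = False, x_1 = True, x_2 = True, x_3 = True, x_4 = True, x_5 = True, x_6 = False, x_7 = True

Set x_0 = False.
Set x_1 = True.
  then (~x_1 | x_2) forces x_2 = True.
  then (~x_1 | x_5) forces x_5 = True.
Try x_3 = False:
  (~x_2 | x_3 | ~x_4) forces x_4 = False.
  (x_4 | ~x_5 | ~x_7) forces x_7 = False.
  (x_6 | x_7) forces x_6 = True.
  clause (x_0 | ~x_6 | x_7) is falsified — backtrack.
So x_3 = True.
  then (~x_2 | ~x_3 | ~x_6) forces x_6 = False.
  then (x_6 | x_7) forces x_7 = True.
  then (x_4 | ~x_5 | ~x_7) forces x_4 = True.
All clauses satisfied.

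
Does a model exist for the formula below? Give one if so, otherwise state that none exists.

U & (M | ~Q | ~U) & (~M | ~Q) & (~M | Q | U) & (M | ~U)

Unit clause (U) forces U = True.
In (M | ~U) only M is left, so M = True.
In (~M | ~Q) only ~Q is left, so Q = False.
All clauses satisfied.

Q=F; U=T; M=T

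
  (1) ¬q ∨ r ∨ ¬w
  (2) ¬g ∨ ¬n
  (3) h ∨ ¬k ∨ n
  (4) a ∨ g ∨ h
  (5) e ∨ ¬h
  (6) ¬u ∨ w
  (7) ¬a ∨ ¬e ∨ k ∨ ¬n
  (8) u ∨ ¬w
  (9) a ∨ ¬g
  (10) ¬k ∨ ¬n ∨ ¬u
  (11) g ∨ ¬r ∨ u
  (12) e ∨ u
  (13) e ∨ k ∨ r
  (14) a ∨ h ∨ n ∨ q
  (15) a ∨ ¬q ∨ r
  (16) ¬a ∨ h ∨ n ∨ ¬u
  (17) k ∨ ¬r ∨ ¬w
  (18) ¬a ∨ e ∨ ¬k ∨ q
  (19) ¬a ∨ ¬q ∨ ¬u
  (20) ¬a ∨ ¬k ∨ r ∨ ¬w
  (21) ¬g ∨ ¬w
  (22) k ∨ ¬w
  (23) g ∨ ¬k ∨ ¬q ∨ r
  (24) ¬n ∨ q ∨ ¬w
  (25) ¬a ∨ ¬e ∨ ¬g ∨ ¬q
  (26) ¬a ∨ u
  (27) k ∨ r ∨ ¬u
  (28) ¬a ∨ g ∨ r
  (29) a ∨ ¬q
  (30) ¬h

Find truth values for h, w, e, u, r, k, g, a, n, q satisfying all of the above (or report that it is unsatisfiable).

Case a = True:
  (¬a ∨ u) forces u = True.
  (¬u ∨ w) forces w = True.
  (¬a ∨ ¬q ∨ ¬u) forces q = False.
  (¬g ∨ ¬w) forces g = False.
  (k ∨ ¬w) forces k = True.
  (¬k ∨ ¬n ∨ ¬u) forces n = False.
  (h ∨ ¬k ∨ n) forces h = True.
  Clause (¬h) is falsified — contradiction.
Case a = False:
  (a ∨ ¬g) forces g = False.
  (a ∨ g ∨ h) forces h = True.
  Clause (¬h) is falsified — contradiction.
Both cases fail, so the formula is unsatisfiable.

Unsatisfiable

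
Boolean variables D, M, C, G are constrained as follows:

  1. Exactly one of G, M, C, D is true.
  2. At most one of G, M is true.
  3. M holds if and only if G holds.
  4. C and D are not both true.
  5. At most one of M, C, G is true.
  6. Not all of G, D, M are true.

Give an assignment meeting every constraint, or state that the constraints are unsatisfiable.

D = False; M = False; C = True; G = False

  (1) {G, M, C, D}: 1 true — exactly one ✓
  (2) {G, M}: 0 true — at most one ✓
  (3) M=F, G=F — same ✓
  (4) C=T, D=F — not both ✓
  (5) {M, C, G}: 1 true — at most one ✓
  (6) {G, D, M}: 0/3 true — not all ✓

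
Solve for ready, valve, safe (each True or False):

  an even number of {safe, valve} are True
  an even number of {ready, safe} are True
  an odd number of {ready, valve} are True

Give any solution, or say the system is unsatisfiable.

Adding constraints 1, 2, 3 mod 2: every variable appears an even number of times on the left, so the left side is 0.
But the right sides sum to 1 (mod 2). 0 ≠ 1 — the system is inconsistent.

Unsatisfiable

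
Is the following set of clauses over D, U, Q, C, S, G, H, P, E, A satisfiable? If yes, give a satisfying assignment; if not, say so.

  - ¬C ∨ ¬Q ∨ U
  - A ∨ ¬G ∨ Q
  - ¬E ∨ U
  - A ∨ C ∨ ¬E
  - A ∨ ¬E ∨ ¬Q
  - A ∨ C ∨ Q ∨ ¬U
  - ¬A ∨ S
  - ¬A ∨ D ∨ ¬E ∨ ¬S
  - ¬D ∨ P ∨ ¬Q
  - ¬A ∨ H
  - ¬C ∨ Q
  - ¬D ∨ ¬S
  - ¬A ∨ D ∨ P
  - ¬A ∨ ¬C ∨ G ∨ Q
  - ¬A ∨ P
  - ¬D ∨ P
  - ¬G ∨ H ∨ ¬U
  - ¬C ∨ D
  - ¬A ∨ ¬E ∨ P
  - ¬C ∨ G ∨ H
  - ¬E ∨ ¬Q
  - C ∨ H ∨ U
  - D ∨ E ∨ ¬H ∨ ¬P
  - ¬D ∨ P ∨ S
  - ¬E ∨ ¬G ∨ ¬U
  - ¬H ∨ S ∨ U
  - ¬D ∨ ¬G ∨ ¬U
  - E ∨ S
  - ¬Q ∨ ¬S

D: False, U: False, Q: False, C: False, S: True, G: False, H: True, P: False, E: False, A: False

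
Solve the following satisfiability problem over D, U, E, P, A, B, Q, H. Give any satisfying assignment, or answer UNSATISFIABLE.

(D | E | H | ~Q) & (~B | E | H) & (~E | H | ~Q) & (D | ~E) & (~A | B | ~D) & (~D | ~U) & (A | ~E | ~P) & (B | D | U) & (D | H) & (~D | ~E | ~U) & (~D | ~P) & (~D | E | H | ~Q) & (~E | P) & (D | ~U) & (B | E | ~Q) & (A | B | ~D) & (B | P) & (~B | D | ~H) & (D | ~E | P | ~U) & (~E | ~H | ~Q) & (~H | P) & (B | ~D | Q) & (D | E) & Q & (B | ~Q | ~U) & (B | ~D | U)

The formula is unsatisfiable.

Case P = True:
  (~D | ~P) forces D = False.
  (D | ~E) forces E = False.
  Clause (D | E) is falsified — contradiction.
Case P = False:
  (~E | P) forces E = False.
  (B | P) forces B = True.
  (~B | E | H) forces H = True.
  Clause (~H | P) is falsified — contradiction.
Both cases fail, so the formula is unsatisfiable.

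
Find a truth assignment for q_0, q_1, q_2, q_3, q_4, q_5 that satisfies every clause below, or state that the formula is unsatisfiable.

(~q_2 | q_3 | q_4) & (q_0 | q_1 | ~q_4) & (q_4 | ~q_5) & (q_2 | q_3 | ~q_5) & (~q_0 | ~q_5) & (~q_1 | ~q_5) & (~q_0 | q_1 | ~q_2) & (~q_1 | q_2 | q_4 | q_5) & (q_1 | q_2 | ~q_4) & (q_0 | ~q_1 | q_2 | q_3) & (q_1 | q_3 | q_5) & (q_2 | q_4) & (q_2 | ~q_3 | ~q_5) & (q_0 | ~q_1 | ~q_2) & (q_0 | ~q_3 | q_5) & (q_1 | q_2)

q_0 = True, q_1 = True, q_2 = True, q_3 = True, q_4 = False, q_5 = False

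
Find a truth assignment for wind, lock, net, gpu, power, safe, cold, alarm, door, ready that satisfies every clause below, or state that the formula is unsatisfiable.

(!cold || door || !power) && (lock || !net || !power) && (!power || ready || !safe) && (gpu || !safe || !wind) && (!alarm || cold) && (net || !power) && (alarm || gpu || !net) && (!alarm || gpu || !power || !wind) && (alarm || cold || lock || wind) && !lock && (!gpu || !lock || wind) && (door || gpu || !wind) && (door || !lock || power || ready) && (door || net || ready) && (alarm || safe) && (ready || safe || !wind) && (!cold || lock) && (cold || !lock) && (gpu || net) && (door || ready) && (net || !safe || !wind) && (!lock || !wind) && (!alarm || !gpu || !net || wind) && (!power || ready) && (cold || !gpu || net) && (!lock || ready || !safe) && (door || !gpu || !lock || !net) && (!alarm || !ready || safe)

wind: True, lock: False, net: True, gpu: True, power: False, safe: True, cold: False, alarm: False, door: False, ready: True

Unit clause (!lock) forces lock = False.
In (!cold || lock) only !cold is left, so cold = False.
In (!alarm || cold) only !alarm is left, so alarm = False.
In (alarm || cold || lock || wind) only wind is left, so wind = True.
In (alarm || safe) only safe is left, so safe = True.
In (net || !safe || !wind) only net is left, so net = True.
In (lock || !net || !power) only !power is left, so power = False.
In (gpu || !safe || !wind) only gpu is left, so gpu = True.
Set door = False.
  then (door || ready) forces ready = True.
All clauses satisfied.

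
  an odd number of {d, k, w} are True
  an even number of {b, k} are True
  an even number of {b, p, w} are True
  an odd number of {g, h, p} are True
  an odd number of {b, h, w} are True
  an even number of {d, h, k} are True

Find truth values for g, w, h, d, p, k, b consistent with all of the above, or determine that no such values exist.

g=F, w=T, h=F, d=F, p=T, k=F, b=F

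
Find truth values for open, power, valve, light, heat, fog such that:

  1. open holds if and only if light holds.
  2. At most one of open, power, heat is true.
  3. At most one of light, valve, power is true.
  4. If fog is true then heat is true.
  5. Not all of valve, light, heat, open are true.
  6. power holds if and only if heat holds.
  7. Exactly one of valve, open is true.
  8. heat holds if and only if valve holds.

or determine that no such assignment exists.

open = True, power = False, valve = False, light = True, heat = False, fog = False

  (1) open=T, light=T — same ✓
  (2) {open, power, heat}: 1 true — at most one ✓
  (3) {light, valve, power}: 1 true — at most one ✓
  (4) fog=F ⇒ heat: vacuous ✓
  (5) {valve, light, heat, open}: 2/4 true — not all ✓
  (6) power=F, heat=F — same ✓
  (7) {valve, open}: 1 true — exactly one ✓
  (8) heat=F, valve=F — same ✓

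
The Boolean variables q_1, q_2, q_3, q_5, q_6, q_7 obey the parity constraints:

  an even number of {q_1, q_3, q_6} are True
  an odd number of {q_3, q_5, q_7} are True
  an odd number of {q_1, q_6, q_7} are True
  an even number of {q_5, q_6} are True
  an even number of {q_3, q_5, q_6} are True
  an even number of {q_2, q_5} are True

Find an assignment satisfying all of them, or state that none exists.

q_1 = False, q_2 = False, q_3 = False, q_5 = False, q_6 = False, q_7 = True

{q_1, q_3, q_6}: 0 true → even ✓
{q_3, q_5, q_7}: 1 true → odd ✓
{q_1, q_6, q_7}: 1 true → odd ✓
{q_5, q_6}: 0 true → even ✓
{q_3, q_5, q_6}: 0 true → even ✓
{q_2, q_5}: 0 true → even ✓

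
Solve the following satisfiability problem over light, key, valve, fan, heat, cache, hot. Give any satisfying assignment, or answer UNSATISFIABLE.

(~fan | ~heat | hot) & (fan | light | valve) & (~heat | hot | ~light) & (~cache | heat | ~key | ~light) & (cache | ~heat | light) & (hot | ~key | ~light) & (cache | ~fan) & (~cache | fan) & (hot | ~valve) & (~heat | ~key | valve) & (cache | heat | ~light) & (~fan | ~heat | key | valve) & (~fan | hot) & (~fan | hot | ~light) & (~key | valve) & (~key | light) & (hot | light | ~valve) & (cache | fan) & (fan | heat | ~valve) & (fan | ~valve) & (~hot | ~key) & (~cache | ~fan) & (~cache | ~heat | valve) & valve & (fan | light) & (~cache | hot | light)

Unsatisfiable

Case fan = True:
  (cache | ~fan) forces cache = True.
  Clause (~cache | ~fan) is falsified — contradiction.
Case fan = False:
  (~cache | fan) forces cache = False.
  Clause (cache | fan) is falsified — contradiction.
Both cases fail, so the formula is unsatisfiable.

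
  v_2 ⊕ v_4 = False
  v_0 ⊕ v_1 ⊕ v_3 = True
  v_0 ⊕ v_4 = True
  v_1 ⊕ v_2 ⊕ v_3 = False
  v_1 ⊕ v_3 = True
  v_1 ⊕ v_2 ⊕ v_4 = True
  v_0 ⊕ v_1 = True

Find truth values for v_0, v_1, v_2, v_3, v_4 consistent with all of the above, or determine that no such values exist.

v_0=F; v_1=T; v_2=T; v_3=F; v_4=T

v_2 ⊕ v_4 = T ⊕ T = False ✓
v_0 ⊕ v_1 ⊕ v_3 = F ⊕ T ⊕ F = True ✓
v_0 ⊕ v_4 = F ⊕ T = True ✓
v_1 ⊕ v_2 ⊕ v_3 = T ⊕ T ⊕ F = False ✓
v_1 ⊕ v_3 = T ⊕ F = True ✓
v_1 ⊕ v_2 ⊕ v_4 = T ⊕ T ⊕ T = True ✓
v_0 ⊕ v_1 = F ⊕ T = True ✓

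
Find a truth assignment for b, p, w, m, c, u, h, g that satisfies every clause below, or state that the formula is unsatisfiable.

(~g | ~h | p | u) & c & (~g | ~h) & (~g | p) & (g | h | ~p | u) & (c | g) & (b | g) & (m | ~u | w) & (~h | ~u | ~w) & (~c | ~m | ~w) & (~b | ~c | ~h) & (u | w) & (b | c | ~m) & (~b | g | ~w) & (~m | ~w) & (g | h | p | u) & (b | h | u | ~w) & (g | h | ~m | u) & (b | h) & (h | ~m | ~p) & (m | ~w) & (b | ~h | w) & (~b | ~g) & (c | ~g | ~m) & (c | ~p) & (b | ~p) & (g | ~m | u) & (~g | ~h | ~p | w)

Unit clause (c) forces c = True.
Try b = False:
  (b | g) forces g = True.
  (~g | ~h) forces h = False.
  clause (b | h) is falsified — backtrack.
So b = True.
  then (~b | ~c | ~h) forces h = False.
  then (~b | ~g) forces g = False.
  then (~b | g | ~w) forces w = False.
  then (u | w) forces u = True.
  then (m | ~u | w) forces m = True.
  then (h | ~m | ~p) forces p = False.
All clauses satisfied.

b = True, p = False, w = False, m = True, c = True, u = True, h = False, g = False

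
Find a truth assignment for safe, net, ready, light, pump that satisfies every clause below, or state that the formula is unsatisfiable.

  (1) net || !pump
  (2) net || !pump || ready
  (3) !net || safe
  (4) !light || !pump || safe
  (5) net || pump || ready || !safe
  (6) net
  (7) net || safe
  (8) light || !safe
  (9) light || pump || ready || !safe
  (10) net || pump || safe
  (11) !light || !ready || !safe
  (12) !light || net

safe=T, net=T, ready=F, light=T, pump=T

Unit clause (net) forces net = True.
In (!net || safe) only safe is left, so safe = True.
In (light || !safe) only light is left, so light = True.
In (!light || !ready || !safe) only !ready is left, so ready = False.
Set pump = True.
All clauses satisfied.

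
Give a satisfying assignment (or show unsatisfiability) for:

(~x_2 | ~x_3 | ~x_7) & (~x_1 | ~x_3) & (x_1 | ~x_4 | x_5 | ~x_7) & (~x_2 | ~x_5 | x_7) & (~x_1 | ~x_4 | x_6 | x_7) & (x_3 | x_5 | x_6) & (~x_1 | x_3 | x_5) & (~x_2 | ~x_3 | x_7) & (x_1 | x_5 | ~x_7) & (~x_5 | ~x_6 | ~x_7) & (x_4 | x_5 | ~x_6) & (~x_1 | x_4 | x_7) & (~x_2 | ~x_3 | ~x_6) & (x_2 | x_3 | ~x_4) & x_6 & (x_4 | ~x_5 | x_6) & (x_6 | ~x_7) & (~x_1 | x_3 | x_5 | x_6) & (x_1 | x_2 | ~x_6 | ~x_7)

x_1 = False; x_2 = False; x_3 = True; x_4 = True; x_5 = False; x_6 = True; x_7 = False

Unit clause (x_6) forces x_6 = True.
Set x_1 = False.
Set x_2 = False.
  then (x_1 | x_2 | ~x_6 | ~x_7) forces x_7 = False.
Set x_3 = True.
Set x_4 = True.
Set x_5 = False.
All clauses satisfied.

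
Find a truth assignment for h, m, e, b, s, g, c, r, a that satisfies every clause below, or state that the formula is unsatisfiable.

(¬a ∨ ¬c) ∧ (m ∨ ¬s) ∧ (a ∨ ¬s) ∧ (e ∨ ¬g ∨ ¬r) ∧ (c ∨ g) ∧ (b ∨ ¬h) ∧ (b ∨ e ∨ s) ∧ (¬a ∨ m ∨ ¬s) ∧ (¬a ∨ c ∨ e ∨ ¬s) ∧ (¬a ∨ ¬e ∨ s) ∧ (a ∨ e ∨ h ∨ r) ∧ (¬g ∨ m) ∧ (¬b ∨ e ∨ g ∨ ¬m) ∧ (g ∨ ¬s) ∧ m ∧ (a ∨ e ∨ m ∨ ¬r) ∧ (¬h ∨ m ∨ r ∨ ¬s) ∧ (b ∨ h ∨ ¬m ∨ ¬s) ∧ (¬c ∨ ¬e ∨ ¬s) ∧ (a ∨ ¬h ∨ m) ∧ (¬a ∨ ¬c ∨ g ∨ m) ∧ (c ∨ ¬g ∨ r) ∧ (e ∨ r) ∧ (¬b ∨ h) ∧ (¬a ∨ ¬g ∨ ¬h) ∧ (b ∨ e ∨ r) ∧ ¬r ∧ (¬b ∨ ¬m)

Unit clause (m) forces m = True.
Unit clause (¬r) forces r = False.
In (¬b ∨ ¬m) only ¬b is left, so b = False.
In (b ∨ ¬h) only ¬h is left, so h = False.
In (b ∨ h ∨ ¬m ∨ ¬s) only ¬s is left, so s = False.
In (e ∨ r) only e is left, so e = True.
In (¬a ∨ ¬e ∨ s) only ¬a is left, so a = False.
Set g = True.
  then (c ∨ ¬g ∨ r) forces c = True.
All clauses satisfied.

h = False, m = True, e = True, b = False, s = False, g = True, c = True, r = False, a = False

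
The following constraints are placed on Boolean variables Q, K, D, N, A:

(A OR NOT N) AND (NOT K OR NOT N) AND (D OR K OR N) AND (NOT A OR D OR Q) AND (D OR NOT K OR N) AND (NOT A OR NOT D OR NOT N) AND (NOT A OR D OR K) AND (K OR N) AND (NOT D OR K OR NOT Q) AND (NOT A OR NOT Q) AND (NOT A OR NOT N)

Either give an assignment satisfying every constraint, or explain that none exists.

Set Q = False.
Try K = False:
  (K OR N) forces N = True.
  (A OR NOT N) forces A = True.
  clause (NOT A OR NOT N) is falsified — backtrack.
So K = True.
  then (NOT K OR NOT N) forces N = False.
  then (D OR NOT K OR N) forces D = True.
Set A = False.
All clauses satisfied.

Q = False; K = True; D = True; N = False; A = False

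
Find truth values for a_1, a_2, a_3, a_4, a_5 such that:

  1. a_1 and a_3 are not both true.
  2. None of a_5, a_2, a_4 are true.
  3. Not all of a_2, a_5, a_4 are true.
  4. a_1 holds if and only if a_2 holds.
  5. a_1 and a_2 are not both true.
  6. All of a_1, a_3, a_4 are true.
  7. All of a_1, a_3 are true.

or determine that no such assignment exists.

Case a_4 = True:
  Constraint (2) is violated (a_4=T) — contradiction.
Case a_4 = False:
  Constraint (6) is violated (a_4=F) — contradiction.
Both cases fail — unsatisfiable.

The formula is unsatisfiable.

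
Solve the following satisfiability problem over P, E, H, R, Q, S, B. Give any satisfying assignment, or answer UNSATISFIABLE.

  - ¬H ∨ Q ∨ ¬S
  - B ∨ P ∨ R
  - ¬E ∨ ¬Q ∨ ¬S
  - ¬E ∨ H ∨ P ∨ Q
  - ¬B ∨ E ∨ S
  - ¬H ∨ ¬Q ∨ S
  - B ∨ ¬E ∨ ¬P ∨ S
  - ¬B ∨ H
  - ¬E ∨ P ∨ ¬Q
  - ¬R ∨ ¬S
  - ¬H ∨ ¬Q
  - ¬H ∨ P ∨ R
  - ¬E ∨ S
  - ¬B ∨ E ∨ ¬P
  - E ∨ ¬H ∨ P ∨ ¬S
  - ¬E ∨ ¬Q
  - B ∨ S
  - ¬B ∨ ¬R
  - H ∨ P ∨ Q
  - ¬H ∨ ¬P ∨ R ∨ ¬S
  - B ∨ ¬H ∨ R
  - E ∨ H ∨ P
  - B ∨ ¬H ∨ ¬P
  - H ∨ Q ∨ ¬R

Set P = True.
Set E = False.
  then (¬B ∨ E ∨ ¬P) forces B = False.
  then (B ∨ S) forces S = True.
  then (B ∨ ¬H ∨ ¬P) forces H = False.
  then (¬R ∨ ¬S) forces R = False.
Set Q = False.
All clauses satisfied.

P: True; E: False; H: False; R: False; Q: False; S: True; B: False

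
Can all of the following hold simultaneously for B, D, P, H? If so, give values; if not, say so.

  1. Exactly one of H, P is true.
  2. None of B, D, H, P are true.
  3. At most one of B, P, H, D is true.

Case P = True:
  Constraint (2) is violated (P=T) — contradiction.
Case P = False:
  (1) with P=F forces H = True.
  Constraint (2) is violated (H=T) — contradiction.
Both cases fail — unsatisfiable.

Unsatisfiable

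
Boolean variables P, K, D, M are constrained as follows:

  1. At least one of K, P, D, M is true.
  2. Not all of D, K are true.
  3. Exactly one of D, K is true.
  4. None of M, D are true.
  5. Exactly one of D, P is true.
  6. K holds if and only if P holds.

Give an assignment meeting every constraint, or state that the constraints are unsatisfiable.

P=T; K=T; D=F; M=F

  (1) {K, P, D, M}: 2 true — at least one ✓
  (2) {D, K}: 1/2 true — not all ✓
  (3) {D, K}: 1 true — exactly one ✓
  (4) {M, D}: 0 true — none ✓
  (5) {D, P}: 1 true — exactly one ✓
  (6) K=T, P=T — same ✓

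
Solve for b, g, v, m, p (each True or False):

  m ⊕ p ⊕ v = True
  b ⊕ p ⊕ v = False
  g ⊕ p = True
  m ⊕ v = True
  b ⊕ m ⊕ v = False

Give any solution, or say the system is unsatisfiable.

b = True; g = True; v = True; m = False; p = False

m ⊕ p ⊕ v = F ⊕ F ⊕ T = True ✓
b ⊕ p ⊕ v = T ⊕ F ⊕ T = False ✓
g ⊕ p = T ⊕ F = True ✓
m ⊕ v = F ⊕ T = True ✓
b ⊕ m ⊕ v = T ⊕ F ⊕ T = False ✓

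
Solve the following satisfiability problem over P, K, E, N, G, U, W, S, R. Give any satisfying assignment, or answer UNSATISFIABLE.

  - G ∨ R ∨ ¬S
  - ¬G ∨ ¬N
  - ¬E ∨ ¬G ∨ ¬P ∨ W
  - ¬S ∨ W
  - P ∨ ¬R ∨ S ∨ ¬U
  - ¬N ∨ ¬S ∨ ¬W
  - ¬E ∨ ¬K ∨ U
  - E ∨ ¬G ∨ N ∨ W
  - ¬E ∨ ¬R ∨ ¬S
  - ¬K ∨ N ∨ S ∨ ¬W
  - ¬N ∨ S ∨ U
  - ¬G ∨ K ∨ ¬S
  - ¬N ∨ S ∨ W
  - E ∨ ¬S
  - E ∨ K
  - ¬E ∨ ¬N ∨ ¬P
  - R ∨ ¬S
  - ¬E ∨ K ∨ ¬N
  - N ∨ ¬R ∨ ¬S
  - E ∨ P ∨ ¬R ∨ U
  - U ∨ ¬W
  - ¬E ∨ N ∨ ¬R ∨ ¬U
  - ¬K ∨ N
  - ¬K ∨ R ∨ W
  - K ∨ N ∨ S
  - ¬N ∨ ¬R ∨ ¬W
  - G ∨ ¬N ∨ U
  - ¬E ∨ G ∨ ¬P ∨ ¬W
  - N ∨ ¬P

Set P = True.
  then (N ∨ ¬P) forces N = True.
  then (¬G ∨ ¬N) forces G = False.
  then (¬E ∨ ¬N ∨ ¬P) forces E = False.
  then (G ∨ ¬N ∨ U) forces U = True.
  then (E ∨ ¬S) forces S = False.
  then (E ∨ K) forces K = True.
  then (¬N ∨ S ∨ W) forces W = True.
  then (¬N ∨ ¬R ∨ ¬W) forces R = False.
All clauses satisfied.

P: True, K: True, E: False, N: True, G: False, U: True, W: True, S: False, R: False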